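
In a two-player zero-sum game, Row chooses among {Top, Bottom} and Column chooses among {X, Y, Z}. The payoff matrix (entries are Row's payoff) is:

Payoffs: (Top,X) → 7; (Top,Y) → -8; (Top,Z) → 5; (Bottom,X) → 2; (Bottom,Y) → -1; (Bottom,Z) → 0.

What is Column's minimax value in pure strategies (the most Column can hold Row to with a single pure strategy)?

-1

Column maxima: X → 7, Y → -1, Z → 5.
The smallest of these is -1.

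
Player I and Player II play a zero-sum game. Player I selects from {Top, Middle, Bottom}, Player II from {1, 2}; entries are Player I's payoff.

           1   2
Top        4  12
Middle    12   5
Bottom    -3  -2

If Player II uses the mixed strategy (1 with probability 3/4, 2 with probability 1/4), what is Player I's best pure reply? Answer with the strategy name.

Middle

Expected payoff of Top: (3/4)·4 + (1/4)·12 = 6.
Expected payoff of Middle: (3/4)·12 + (1/4)·5 = 41/4.
Expected payoff of Bottom: (3/4)·(-3) + (1/4)·(-2) = -11/4.
The largest is 41/4, so Player I's best response is Middle.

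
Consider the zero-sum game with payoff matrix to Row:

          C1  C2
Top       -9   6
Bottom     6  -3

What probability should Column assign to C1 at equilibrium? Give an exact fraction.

Row minima: Top → -9, Bottom → -3; maximin = -3.
Column maxima: C1 → 6, C2 → 6; minimax = 6.
-3 ≠ 6, so there is no saddle point; optimal play is mixed.
Let Row play Top with probability p. Expected payoff against C1: (-9)p + 6(1−p) = −15p + 6; against C2: 6p + (-3)(1−p) = 9p − 3.
Setting these equal: −15p + 6 = 9p − 3 ⇒ −24p = -9 ⇒ p = 3/8, and the value is (-15)·(3/8) + 6 = 3/8.
For Column: with q = P(C1), equating Top's and Bottom's payoffs gives −15q + 6 = 9q − 3 ⇒ q = 3/8.

3/8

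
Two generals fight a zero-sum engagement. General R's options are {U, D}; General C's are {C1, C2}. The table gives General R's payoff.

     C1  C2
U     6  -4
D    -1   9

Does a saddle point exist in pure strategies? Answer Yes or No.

Row minima: U → -4, D → -1; maximin = -1.
Column maxima: C1 → 6, C2 → 9; minimax = 6.
-1 ≠ 6, so no pure-strategy equilibrium exists.

No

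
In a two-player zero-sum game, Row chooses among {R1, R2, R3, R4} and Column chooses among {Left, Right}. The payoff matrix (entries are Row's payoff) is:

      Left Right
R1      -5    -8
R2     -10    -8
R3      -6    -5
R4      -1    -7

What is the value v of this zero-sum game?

-37/7

Row minima: R1 → -8, R2 → -10, R3 → -6, R4 → -7; maximin = -6.
Column maxima: Left → -1, Right → -5; minimax = -5.
-6 ≠ -5, so there is no saddle point; optimal play is mixed.
R1 is strictly dominated by R4, so Row never plays it.
R2 is strictly dominated by R3, so Row never plays it.
On the remaining 2×2 (R3, R4 vs Left, Right):
Let Row play R3 with probability p. Expected payoff against Left: (-6)p + (-1)(1−p) = −5p − 1; against Right: (-5)p + (-7)(1−p) = 2p − 7.
Setting these equal: −5p − 1 = 2p − 7 ⇒ −7p = -6 ⇒ p = 6/7, and the value is (-5)·(6/7) − 1 = -37/7.
For Column: with q = P(Left), equating R3's and R4's payoffs gives −q − 5 = 6q − 7 ⇒ q = 2/7.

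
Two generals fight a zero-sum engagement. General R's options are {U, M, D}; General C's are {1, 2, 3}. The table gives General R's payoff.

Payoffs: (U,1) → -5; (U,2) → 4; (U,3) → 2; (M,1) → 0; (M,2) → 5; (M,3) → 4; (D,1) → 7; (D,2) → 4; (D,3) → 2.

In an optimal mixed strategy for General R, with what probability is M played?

Row minima: U → -5, M → 0, D → 2; maximin = 2.
Column maxima: 1 → 7, 2 → 5, 3 → 4; minimax = 4.
2 ≠ 4, so there is no saddle point; optimal play is mixed.
U is strictly dominated by M, so General R never plays it.
2 is strictly dominated by 3 (it gives General R strictly more in every row), so General C never plays it.
On the remaining 2×2 (M, D vs 1, 3):
Let General R play M with probability p. Expected payoff against 1: 0p + 7(1−p) = −7p + 7; against 3: 4p + 2(1−p) = 2p + 2.
Setting these equal: −7p + 7 = 2p + 2 ⇒ −9p = -5 ⇒ p = 5/9, and the value is (-7)·(5/9) + 7 = 28/9.
For General C: with q = P(1), equating M's and D's payoffs gives −4q + 4 = 5q + 2 ⇒ q = 2/9.

5/9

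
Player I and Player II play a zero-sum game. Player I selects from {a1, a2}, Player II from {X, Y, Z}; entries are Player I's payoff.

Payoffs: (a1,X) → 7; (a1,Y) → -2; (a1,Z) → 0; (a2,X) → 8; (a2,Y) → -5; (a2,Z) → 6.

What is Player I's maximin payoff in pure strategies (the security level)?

-2

Row minima: a1 → -2, a2 → -5.
The best of these is -2.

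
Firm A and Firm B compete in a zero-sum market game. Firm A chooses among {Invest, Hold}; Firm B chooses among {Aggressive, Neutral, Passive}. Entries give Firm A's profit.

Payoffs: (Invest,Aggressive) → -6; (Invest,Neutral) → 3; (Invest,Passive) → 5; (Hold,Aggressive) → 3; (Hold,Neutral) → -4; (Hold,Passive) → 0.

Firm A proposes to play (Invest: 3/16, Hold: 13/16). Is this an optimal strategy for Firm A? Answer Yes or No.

No

Against Aggressive this mix gives (3/16)·(-6) + (13/16)·3 = 21/16.
Against Neutral this mix gives (3/16)·3 + (13/16)·(-4) = -43/16.
Against Passive this mix gives (3/16)·5 + (13/16)·0 = 15/16.
Firm B will play Neutral, holding Firm A to -43/16. Shifting weight toward the row that does better against Neutral would raise this floor (the equalizing mix achieves -15/16 against both Neutral and Aggressive), so the proposed strategy is not optimal.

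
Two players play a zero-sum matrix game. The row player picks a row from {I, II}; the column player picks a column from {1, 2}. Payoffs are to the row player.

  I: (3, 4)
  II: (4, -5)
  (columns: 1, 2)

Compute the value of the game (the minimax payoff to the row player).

Row minima: I → 3, II → -5; maximin = 3.
Column maxima: 1 → 4, 2 → 4; minimax = 4.
3 ≠ 4, so there is no saddle point; optimal play is mixed.
Let the row player play I with probability p. Expected payoff against 1: 3p + 4(1−p) = −p + 4; against 2: 4p + (-5)(1−p) = 9p − 5.
Setting these equal: −p + 4 = 9p − 5 ⇒ −10p = -9 ⇒ p = 9/10, and the value is (-1)·(9/10) + 4 = 31/10.
For the column player: with q = P(1), equating I's and II's payoffs gives −q + 4 = 9q − 5 ⇒ q = 9/10.

31/10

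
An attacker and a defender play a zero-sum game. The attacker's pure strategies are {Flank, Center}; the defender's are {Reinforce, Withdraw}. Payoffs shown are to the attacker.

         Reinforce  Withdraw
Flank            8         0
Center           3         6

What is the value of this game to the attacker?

48/11

Row minima: Flank → 0, Center → 3; maximin = 3.
Column maxima: Reinforce → 8, Withdraw → 6; minimax = 6.
3 ≠ 6, so there is no saddle point; optimal play is mixed.
Let the attacker play Flank with probability p. Expected payoff against Reinforce: 8p + 3(1−p) = 5p + 3; against Withdraw: 0p + 6(1−p) = −6p + 6.
Setting these equal: 5p + 3 = −6p + 6 ⇒ 11p = 3 ⇒ p = 3/11, and the value is (5)·(3/11) + 3 = 48/11.
For the defender: with q = P(Reinforce), equating Flank's and Center's payoffs gives 8q = −3q + 6 ⇒ q = 6/11.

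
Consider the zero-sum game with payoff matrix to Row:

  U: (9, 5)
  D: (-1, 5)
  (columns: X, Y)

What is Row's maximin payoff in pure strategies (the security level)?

Row minima: U → 5, D → -1.
The best of these is 5.

5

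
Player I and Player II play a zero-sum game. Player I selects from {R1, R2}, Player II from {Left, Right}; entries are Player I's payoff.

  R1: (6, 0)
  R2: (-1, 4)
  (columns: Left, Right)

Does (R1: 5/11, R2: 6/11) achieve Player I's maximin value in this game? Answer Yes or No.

Yes

Against Left this mix gives (5/11)·6 + (6/11)·(-1) = 24/11.
Against Right this mix gives (5/11)·0 + (6/11)·4 = 24/11.
All of Player II's active replies (Left, Right) yield 24/11, and no column does worse for Player I. The mix makes Player II indifferent and guarantees 24/11, so it is optimal.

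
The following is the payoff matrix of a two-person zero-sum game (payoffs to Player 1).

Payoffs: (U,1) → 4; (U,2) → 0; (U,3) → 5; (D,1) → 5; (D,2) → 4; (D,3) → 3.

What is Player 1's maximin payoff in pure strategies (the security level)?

3

Row minima: U → 0, D → 3.
The best of these is 3.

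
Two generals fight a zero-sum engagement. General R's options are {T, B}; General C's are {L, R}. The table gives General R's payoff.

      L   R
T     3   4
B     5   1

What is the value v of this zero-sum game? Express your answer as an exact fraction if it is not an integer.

Row minima: T → 3, B → 1; maximin = 3.
Column maxima: L → 5, R → 4; minimax = 4.
3 ≠ 4, so there is no saddle point; optimal play is mixed.
Let General R play T with probability p. Expected payoff against L: 3p + 5(1−p) = −2p + 5; against R: 4p + 1(1−p) = 3p + 1.
Setting these equal: −2p + 5 = 3p + 1 ⇒ −5p = -4 ⇒ p = 4/5, and the value is (-2)·(4/5) + 5 = 17/5.
For General C: with q = P(L), equating T's and B's payoffs gives −q + 4 = 4q + 1 ⇒ q = 3/5.

17/5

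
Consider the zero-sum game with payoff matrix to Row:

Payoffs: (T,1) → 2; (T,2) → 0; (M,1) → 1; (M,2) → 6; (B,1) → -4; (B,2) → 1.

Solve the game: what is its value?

Row minima: T → 0, M → 1, B → -4; maximin = 1.
Column maxima: 1 → 2, 2 → 6; minimax = 2.
1 ≠ 2, so there is no saddle point; optimal play is mixed.
B is strictly dominated by M, so Row never plays it.
On the remaining 2×2 (T, M vs 1, 2):
Let Row play T with probability p. Expected payoff against 1: 2p + 1(1−p) = p + 1; against 2: 0p + 6(1−p) = −6p + 6.
Setting these equal: p + 1 = −6p + 6 ⇒ 7p = 5 ⇒ p = 5/7, and the value is (1)·(5/7) + 1 = 12/7.
For Column: with q = P(1), equating T's and M's payoffs gives 2q = −5q + 6 ⇒ q = 6/7.

12/7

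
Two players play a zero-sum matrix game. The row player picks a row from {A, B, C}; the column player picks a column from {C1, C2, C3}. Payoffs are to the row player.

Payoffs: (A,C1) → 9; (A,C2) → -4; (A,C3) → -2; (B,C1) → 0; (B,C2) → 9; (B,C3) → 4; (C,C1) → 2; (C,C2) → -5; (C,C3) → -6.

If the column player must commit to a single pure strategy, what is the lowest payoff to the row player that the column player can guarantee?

4

Column maxima: C1 → 9, C2 → 9, C3 → 4.
The smallest of these is 4.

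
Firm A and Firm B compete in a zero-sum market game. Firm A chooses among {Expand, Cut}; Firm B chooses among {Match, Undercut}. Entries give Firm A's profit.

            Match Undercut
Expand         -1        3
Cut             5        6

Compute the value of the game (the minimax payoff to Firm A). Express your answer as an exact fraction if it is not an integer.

Row minima: Expand → -1, Cut → 5; maximin = 5.
Column maxima: Match → 5, Undercut → 6; minimax = 5.
Since maximin = minimax = 5, there is a saddle point and the value is 5.

5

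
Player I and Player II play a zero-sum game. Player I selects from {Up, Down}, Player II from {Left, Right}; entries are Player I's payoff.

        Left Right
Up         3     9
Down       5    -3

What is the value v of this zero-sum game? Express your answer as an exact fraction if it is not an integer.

27/7

Row minima: Up → 3, Down → -3; maximin = 3.
Column maxima: Left → 5, Right → 9; minimax = 5.
3 ≠ 5, so there is no saddle point; optimal play is mixed.
Let Player I play Up with probability p. Expected payoff against Left: 3p + 5(1−p) = −2p + 5; against Right: 9p + (-3)(1−p) = 12p − 3.
Setting these equal: −2p + 5 = 12p − 3 ⇒ −14p = -8 ⇒ p = 4/7, and the value is (-2)·(4/7) + 5 = 27/7.
For Player II: with q = P(Left), equating Up's and Down's payoffs gives −6q + 9 = 8q − 3 ⇒ q = 6/7.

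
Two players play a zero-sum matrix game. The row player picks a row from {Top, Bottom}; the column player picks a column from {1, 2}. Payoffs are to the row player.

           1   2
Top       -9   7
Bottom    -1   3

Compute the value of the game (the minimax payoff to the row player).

Row minima: Top → -9, Bottom → -1; maximin = -1.
Column maxima: 1 → -1, 2 → 7; minimax = -1.
Since maximin = minimax = -1, there is a saddle point and the value is -1.

-1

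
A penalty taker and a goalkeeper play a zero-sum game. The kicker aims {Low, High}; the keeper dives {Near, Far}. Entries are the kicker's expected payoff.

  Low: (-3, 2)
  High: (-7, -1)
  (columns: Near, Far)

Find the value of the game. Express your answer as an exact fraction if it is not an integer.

-3

Row minima: Low → -3, High → -7; maximin = -3.
Column maxima: Near → -3, Far → 2; minimax = -3.
Since maximin = minimax = -3, there is a saddle point and the value is -3.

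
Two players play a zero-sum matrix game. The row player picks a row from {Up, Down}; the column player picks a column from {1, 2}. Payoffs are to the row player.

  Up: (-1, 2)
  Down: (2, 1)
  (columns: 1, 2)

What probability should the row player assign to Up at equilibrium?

1/4

Row minima: Up → -1, Down → 1; maximin = 1.
Column maxima: 1 → 2, 2 → 2; minimax = 2.
1 ≠ 2, so there is no saddle point; optimal play is mixed.
Let the row player play Up with probability p. Expected payoff against 1: (-1)p + 2(1−p) = −3p + 2; against 2: 2p + 1(1−p) = p + 1.
Setting these equal: −3p + 2 = p + 1 ⇒ −4p = -1 ⇒ p = 1/4, and the value is (-3)·(1/4) + 2 = 5/4.
For the column player: with q = P(1), equating Up's and Down's payoffs gives −3q + 2 = q + 1 ⇒ q = 1/4.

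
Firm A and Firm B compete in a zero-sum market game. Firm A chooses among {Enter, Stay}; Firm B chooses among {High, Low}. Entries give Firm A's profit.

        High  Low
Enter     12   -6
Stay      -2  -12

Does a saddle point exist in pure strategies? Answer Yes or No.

Yes

Row minima: Enter → -6, Stay → -12; maximin = -6.
Column maxima: High → 12, Low → -6; minimax = -6.
maximin = minimax = -6, so a saddle point exists.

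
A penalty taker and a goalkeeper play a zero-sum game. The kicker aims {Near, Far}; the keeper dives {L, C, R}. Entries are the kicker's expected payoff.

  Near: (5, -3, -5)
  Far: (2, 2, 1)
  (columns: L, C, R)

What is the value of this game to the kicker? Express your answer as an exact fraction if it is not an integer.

Row minima: Near → -5, Far → 1; maximin = 1.
Column maxima: L → 5, C → 2, R → 1; minimax = 1.
Since maximin = minimax = 1, there is a saddle point and the value is 1.

1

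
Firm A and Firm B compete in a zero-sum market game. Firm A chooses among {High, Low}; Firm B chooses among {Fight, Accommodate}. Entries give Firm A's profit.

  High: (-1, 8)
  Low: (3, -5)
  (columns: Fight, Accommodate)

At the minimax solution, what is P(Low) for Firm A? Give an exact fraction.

Row minima: High → -1, Low → -5; maximin = -1.
Column maxima: Fight → 3, Accommodate → 8; minimax = 3.
-1 ≠ 3, so there is no saddle point; optimal play is mixed.
Let Firm A play High with probability p. Expected payoff against Fight: (-1)p + 3(1−p) = −4p + 3; against Accommodate: 8p + (-5)(1−p) = 13p − 5.
Setting these equal: −4p + 3 = 13p − 5 ⇒ −17p = -8 ⇒ p = 8/17, and the value is (-4)·(8/17) + 3 = 19/17.
For Firm B: with q = P(Fight), equating High's and Low's payoffs gives −9q + 8 = 8q − 5 ⇒ q = 13/17.

9/17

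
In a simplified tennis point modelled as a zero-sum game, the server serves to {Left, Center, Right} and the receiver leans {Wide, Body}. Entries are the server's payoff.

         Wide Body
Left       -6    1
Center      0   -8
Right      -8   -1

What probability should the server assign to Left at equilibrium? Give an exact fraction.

8/15

Row minima: Left → -6, Center → -8, Right → -8; maximin = -6.
Column maxima: Wide → 0, Body → 1; minimax = 0.
-6 ≠ 0, so there is no saddle point; optimal play is mixed.
Right is strictly dominated by Left, so the server never plays it.
On the remaining 2×2 (Left, Center vs Wide, Body):
Let the server play Left with probability p. Expected payoff against Wide: (-6)p + 0(1−p) = −6p; against Body: 1p + (-8)(1−p) = 9p − 8.
Setting these equal: −6p = 9p − 8 ⇒ −15p = -8 ⇒ p = 8/15, and the value is (-6)·(8/15) = -16/5.
For the receiver: with q = P(Wide), equating Left's and Center's payoffs gives −7q + 1 = 8q − 8 ⇒ q = 3/5.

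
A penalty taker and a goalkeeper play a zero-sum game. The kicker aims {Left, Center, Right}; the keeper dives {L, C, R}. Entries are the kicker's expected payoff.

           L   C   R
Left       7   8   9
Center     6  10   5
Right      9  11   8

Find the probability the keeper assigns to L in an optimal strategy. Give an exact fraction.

Row minima: Left → 7, Center → 5, Right → 8; maximin = 8.
Column maxima: L → 9, C → 11, R → 9; minimax = 9.
8 ≠ 9, so there is no saddle point; optimal play is mixed.
Center is strictly dominated by Right, so the kicker never plays it.
C is strictly dominated by L (it gives the kicker strictly more in every row), so the keeper never plays it.
On the remaining 2×2 (Left, Right vs L, R):
Let the kicker play Left with probability p. Expected payoff against L: 7p + 9(1−p) = −2p + 9; against R: 9p + 8(1−p) = p + 8.
Setting these equal: −2p + 9 = p + 8 ⇒ −3p = -1 ⇒ p = 1/3, and the value is (-2)·(1/3) + 9 = 25/3.
For the keeper: with q = P(L), equating Left's and Right's payoffs gives −2q + 9 = q + 8 ⇒ q = 1/3.

1/3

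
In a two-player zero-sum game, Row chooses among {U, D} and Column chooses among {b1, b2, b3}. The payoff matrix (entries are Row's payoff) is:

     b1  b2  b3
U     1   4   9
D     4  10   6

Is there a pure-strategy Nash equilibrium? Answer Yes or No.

Row minima: U → 1, D → 4; maximin = 4.
Column maxima: b1 → 4, b2 → 10, b3 → 9; minimax = 4.
maximin = minimax = 4, so a saddle point exists.

Yes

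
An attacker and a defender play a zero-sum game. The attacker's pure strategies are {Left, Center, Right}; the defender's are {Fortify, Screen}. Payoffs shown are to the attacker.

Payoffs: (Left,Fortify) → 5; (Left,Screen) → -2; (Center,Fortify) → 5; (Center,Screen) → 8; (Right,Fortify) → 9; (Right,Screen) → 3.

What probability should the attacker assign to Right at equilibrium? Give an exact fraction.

1/3

Row minima: Left → -2, Center → 5, Right → 3; maximin = 5.
Column maxima: Fortify → 9, Screen → 8; minimax = 8.
5 ≠ 8, so there is no saddle point; optimal play is mixed.
Left is strictly dominated by Right, so the attacker never plays it.
On the remaining 2×2 (Center, Right vs Fortify, Screen):
Let the attacker play Center with probability p. Expected payoff against Fortify: 5p + 9(1−p) = −4p + 9; against Screen: 8p + 3(1−p) = 5p + 3.
Setting these equal: −4p + 9 = 5p + 3 ⇒ −9p = -6 ⇒ p = 2/3, and the value is (-4)·(2/3) + 9 = 19/3.
For the defender: with q = P(Fortify), equating Center's and Right's payoffs gives −3q + 8 = 6q + 3 ⇒ q = 5/9.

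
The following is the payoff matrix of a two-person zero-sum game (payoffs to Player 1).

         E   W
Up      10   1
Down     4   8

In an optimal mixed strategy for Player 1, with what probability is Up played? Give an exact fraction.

Row minima: Up → 1, Down → 4; maximin = 4.
Column maxima: E → 10, W → 8; minimax = 8.
4 ≠ 8, so there is no saddle point; optimal play is mixed.
Let Player 1 play Up with probability p. Expected payoff against E: 10p + 4(1−p) = 6p + 4; against W: 1p + 8(1−p) = −7p + 8.
Setting these equal: 6p + 4 = −7p + 8 ⇒ 13p = 4 ⇒ p = 4/13, and the value is (6)·(4/13) + 4 = 76/13.
For Player 2: with q = P(E), equating Up's and Down's payoffs gives 9q + 1 = −4q + 8 ⇒ q = 7/13.

4/13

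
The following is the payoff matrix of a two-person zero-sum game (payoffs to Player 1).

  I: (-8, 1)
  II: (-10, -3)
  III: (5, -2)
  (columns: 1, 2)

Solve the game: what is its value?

Row minima: I → -8, II → -10, III → -2; maximin = -2.
Column maxima: 1 → 5, 2 → 1; minimax = 1.
-2 ≠ 1, so there is no saddle point; optimal play is mixed.
II is strictly dominated by I, so Player 1 never plays it.
On the remaining 2×2 (I, III vs 1, 2):
Let Player 1 play I with probability p. Expected payoff against 1: (-8)p + 5(1−p) = −13p + 5; against 2: 1p + (-2)(1−p) = 3p − 2.
Setting these equal: −13p + 5 = 3p − 2 ⇒ −16p = -7 ⇒ p = 7/16, and the value is (-13)·(7/16) + 5 = -11/16.
For Player 2: with q = P(1), equating I's and III's payoffs gives −9q + 1 = 7q − 2 ⇒ q = 3/16.

-11/16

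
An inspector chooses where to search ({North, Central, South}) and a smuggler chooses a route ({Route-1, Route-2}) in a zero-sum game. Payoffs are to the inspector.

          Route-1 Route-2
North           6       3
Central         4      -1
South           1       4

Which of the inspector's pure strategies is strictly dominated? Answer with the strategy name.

North gives a strictly higher payoff than Central against every column: 6 > 4, 3 > -1.
So Central is strictly dominated and the inspector never plays it.

Central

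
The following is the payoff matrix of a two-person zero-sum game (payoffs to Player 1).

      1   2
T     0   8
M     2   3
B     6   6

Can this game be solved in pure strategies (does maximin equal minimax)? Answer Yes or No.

Yes

Row minima: T → 0, M → 2, B → 6; maximin = 6.
Column maxima: 1 → 6, 2 → 8; minimax = 6.
maximin = minimax = 6, so a saddle point exists.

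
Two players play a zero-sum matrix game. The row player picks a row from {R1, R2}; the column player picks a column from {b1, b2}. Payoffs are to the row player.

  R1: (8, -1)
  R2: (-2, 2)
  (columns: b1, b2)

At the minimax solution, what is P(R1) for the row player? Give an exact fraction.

Row minima: R1 → -1, R2 → -2; maximin = -1.
Column maxima: b1 → 8, b2 → 2; minimax = 2.
-1 ≠ 2, so there is no saddle point; optimal play is mixed.
Let the row player play R1 with probability p. Expected payoff against b1: 8p + (-2)(1−p) = 10p − 2; against b2: (-1)p + 2(1−p) = −3p + 2.
Setting these equal: 10p − 2 = −3p + 2 ⇒ 13p = 4 ⇒ p = 4/13, and the value is (10)·(4/13) − 2 = 14/13.
For the column player: with q = P(b1), equating R1's and R2's payoffs gives 9q − 1 = −4q + 2 ⇒ q = 3/13.

4/13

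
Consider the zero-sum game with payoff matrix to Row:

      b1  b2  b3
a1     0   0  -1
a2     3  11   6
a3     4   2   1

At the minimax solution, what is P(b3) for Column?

1/6

Row minima: a1 → -1, a2 → 3, a3 → 1; maximin = 3.
Column maxima: b1 → 4, b2 → 11, b3 → 6; minimax = 4.
3 ≠ 4, so there is no saddle point; optimal play is mixed.
a1 is strictly dominated by a2, so Row never plays it.
b2 is strictly dominated by b3 (it gives Row strictly more in every row), so Column never plays it.
On the remaining 2×2 (a2, a3 vs b1, b3):
Let Row play a2 with probability p. Expected payoff against b1: 3p + 4(1−p) = −p + 4; against b3: 6p + 1(1−p) = 5p + 1.
Setting these equal: −p + 4 = 5p + 1 ⇒ −6p = -3 ⇒ p = 1/2, and the value is (-1)·(1/2) + 4 = 7/2.
For Column: with q = P(b1), equating a2's and a3's payoffs gives −3q + 6 = 3q + 1 ⇒ q = 5/6.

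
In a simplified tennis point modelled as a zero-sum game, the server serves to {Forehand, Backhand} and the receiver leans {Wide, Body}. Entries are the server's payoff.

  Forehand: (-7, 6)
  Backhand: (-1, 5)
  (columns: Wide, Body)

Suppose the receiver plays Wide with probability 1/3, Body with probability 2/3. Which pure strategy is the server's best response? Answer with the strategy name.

Backhand

Expected payoff of Forehand: (1/3)·(-7) + (2/3)·6 = 5/3.
Expected payoff of Backhand: (1/3)·(-1) + (2/3)·5 = 3.
The largest is 3, so the server's best response is Backhand.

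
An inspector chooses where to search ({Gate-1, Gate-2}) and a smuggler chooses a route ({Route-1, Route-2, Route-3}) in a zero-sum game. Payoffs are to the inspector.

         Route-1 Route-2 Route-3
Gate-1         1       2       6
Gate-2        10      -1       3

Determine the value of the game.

Row minima: Gate-1 → 1, Gate-2 → -1; maximin = 1.
Column maxima: Route-1 → 10, Route-2 → 2, Route-3 → 6; minimax = 2.
1 ≠ 2, so there is no saddle point; optimal play is mixed.
Route-3 is strictly dominated by Route-2 (it gives the inspector strictly more in every row), so the smuggler never plays it.
On the remaining 2×2 (Gate-1, Gate-2 vs Route-1, Route-2):
Let the inspector play Gate-1 with probability p. Expected payoff against Route-1: 1p + 10(1−p) = −9p + 10; against Route-2: 2p + (-1)(1−p) = 3p − 1.
Setting these equal: −9p + 10 = 3p − 1 ⇒ −12p = -11 ⇒ p = 11/12, and the value is (-9)·(11/12) + 10 = 7/4.
For the smuggler: with q = P(Route-1), equating Gate-1's and Gate-2's payoffs gives −q + 2 = 11q − 1 ⇒ q = 1/4.

7/4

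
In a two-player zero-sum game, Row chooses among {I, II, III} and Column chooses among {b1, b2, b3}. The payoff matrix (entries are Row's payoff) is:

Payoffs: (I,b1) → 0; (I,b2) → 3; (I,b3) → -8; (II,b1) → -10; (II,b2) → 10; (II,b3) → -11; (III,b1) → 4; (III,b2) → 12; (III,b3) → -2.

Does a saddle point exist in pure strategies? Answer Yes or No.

Row minima: I → -8, II → -11, III → -2; maximin = -2.
Column maxima: b1 → 4, b2 → 12, b3 → -2; minimax = -2.
maximin = minimax = -2, so a saddle point exists.

Yes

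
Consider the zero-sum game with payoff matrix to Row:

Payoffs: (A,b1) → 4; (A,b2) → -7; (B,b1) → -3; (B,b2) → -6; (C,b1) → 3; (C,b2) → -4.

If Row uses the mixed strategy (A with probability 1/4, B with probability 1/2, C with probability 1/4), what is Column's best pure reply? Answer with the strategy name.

b2

If Column plays b1, Row's expected payoff is (1/4)·4 + (1/2)·(-3) + (1/4)·3 = 1/4.
If Column plays b2, Row's expected payoff is (1/4)·(-7) + (1/2)·(-6) + (1/4)·(-4) = -23/4.
Column minimizes Row's payoff; the smallest is -23/4, so the best response is b2.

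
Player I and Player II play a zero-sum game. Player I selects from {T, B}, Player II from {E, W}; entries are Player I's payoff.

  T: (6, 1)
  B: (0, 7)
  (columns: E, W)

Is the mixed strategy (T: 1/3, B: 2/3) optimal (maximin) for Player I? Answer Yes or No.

No

Against E this mix gives (1/3)·6 + (2/3)·0 = 2.
Against W this mix gives (1/3)·1 + (2/3)·7 = 5.
Player II will play E, holding Player I to 2. Shifting weight toward the row that does better against E would raise this floor (the equalizing mix achieves 7/2 against both E and W), so the proposed strategy is not optimal.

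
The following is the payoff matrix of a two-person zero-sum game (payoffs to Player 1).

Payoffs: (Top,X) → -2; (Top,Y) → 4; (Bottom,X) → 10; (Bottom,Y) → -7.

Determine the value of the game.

26/23

Row minima: Top → -2, Bottom → -7; maximin = -2.
Column maxima: X → 10, Y → 4; minimax = 4.
-2 ≠ 4, so there is no saddle point; optimal play is mixed.
Let Player 1 play Top with probability p. Expected payoff against X: (-2)p + 10(1−p) = −12p + 10; against Y: 4p + (-7)(1−p) = 11p − 7.
Setting these equal: −12p + 10 = 11p − 7 ⇒ −23p = -17 ⇒ p = 17/23, and the value is (-12)·(17/23) + 10 = 26/23.
For Player 2: with q = P(X), equating Top's and Bottom's payoffs gives −6q + 4 = 17q − 7 ⇒ q = 11/23.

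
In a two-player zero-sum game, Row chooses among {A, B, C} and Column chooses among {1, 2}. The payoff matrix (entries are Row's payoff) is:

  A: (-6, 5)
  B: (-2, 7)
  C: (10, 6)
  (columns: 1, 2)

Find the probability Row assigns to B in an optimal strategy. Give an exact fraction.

4/13

Row minima: A → -6, B → -2, C → 6; maximin = 6.
Column maxima: 1 → 10, 2 → 7; minimax = 7.
6 ≠ 7, so there is no saddle point; optimal play is mixed.
A is strictly dominated by B, so Row never plays it.
On the remaining 2×2 (B, C vs 1, 2):
Let Row play B with probability p. Expected payoff against 1: (-2)p + 10(1−p) = −12p + 10; against 2: 7p + 6(1−p) = p + 6.
Setting these equal: −12p + 10 = p + 6 ⇒ −13p = -4 ⇒ p = 4/13, and the value is (-12)·(4/13) + 10 = 82/13.
For Column: with q = P(1), equating B's and C's payoffs gives −9q + 7 = 4q + 6 ⇒ q = 1/13.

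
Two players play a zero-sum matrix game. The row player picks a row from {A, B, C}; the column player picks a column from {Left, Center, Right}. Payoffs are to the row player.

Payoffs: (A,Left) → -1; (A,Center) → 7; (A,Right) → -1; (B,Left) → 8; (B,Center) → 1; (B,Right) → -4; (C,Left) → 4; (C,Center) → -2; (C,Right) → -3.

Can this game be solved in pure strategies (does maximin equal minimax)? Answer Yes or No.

Row minima: A → -1, B → -4, C → -3; maximin = -1.
Column maxima: Left → 8, Center → 7, Right → -1; minimax = -1.
maximin = minimax = -1, so a saddle point exists.

Yes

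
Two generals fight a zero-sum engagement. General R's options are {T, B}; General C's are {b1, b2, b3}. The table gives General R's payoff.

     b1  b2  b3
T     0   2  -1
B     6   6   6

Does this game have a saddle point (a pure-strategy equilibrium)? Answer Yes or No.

Yes

Row minima: T → -1, B → 6; maximin = 6.
Column maxima: b1 → 6, b2 → 6, b3 → 6; minimax = 6.
maximin = minimax = 6, so a saddle point exists.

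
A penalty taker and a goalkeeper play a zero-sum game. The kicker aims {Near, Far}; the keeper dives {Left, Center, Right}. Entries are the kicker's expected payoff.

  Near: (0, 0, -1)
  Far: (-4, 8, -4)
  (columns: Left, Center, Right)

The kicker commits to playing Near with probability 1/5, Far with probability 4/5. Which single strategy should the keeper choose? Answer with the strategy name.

Right

If the keeper plays Left, the kicker's expected payoff is (1/5)·0 + (4/5)·(-4) = -16/5.
If the keeper plays Center, the kicker's expected payoff is (1/5)·0 + (4/5)·8 = 32/5.
If the keeper plays Right, the kicker's expected payoff is (1/5)·(-1) + (4/5)·(-4) = -17/5.
The keeper minimizes the kicker's payoff; the smallest is -17/5, so the best response is Right.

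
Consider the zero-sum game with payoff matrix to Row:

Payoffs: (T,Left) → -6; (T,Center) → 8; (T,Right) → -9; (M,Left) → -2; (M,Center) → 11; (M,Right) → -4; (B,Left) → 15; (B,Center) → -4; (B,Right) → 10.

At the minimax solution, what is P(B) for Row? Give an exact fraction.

Row minima: T → -9, M → -4, B → -4; maximin = -4.
Column maxima: Left → 15, Center → 11, Right → 10; minimax = 10.
-4 ≠ 10, so there is no saddle point; optimal play is mixed.
T is strictly dominated by M, so Row never plays it.
Left is strictly dominated by Right (it gives Row strictly more in every row), so Column never plays it.
On the remaining 2×2 (M, B vs Center, Right):
Let Row play M with probability p. Expected payoff against Center: 11p + (-4)(1−p) = 15p − 4; against Right: (-4)p + 10(1−p) = −14p + 10.
Setting these equal: 15p − 4 = −14p + 10 ⇒ 29p = 14 ⇒ p = 14/29, and the value is (15)·(14/29) − 4 = 94/29.
For Column: with q = P(Center), equating M's and B's payoffs gives 15q − 4 = −14q + 10 ⇒ q = 14/29.

15/29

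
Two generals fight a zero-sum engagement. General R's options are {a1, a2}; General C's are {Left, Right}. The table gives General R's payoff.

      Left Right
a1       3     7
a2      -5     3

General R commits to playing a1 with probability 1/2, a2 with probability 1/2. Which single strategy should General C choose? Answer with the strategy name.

If General C plays Left, General R's expected payoff is (1/2)·3 + (1/2)·(-5) = -1.
If General C plays Right, General R's expected payoff is (1/2)·7 + (1/2)·3 = 5.
General C minimizes General R's payoff; the smallest is -1, so the best response is Left.

Left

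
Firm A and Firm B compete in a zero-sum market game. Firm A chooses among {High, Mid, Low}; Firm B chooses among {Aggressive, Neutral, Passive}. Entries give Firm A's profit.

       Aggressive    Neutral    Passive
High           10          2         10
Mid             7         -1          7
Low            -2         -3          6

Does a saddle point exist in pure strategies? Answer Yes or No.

Yes

Row minima: High → 2, Mid → -1, Low → -3; maximin = 2.
Column maxima: Aggressive → 10, Neutral → 2, Passive → 10; minimax = 2.
maximin = minimax = 2, so a saddle point exists.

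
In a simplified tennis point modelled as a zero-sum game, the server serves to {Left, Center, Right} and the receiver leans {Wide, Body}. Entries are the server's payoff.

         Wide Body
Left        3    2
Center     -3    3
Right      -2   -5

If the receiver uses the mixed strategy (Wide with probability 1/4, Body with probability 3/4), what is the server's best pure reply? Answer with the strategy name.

Left

Expected payoff of Left: (1/4)·3 + (3/4)·2 = 9/4.
Expected payoff of Center: (1/4)·(-3) + (3/4)·3 = 3/2.
Expected payoff of Right: (1/4)·(-2) + (3/4)·(-5) = -17/4.
The largest is 9/4, so the server's best response is Left.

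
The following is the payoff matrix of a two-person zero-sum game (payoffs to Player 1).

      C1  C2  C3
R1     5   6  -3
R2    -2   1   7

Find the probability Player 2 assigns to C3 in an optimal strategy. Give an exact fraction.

Row minima: R1 → -3, R2 → -2; maximin = -2.
Column maxima: C1 → 5, C2 → 6, C3 → 7; minimax = 5.
-2 ≠ 5, so there is no saddle point; optimal play is mixed.
C2 is strictly dominated by C1 (it gives Player 1 strictly more in every row), so Player 2 never plays it.
On the remaining 2×2 (R1, R2 vs C1, C3):
Let Player 1 play R1 with probability p. Expected payoff against C1: 5p + (-2)(1−p) = 7p − 2; against C3: (-3)p + 7(1−p) = −10p + 7.
Setting these equal: 7p − 2 = −10p + 7 ⇒ 17p = 9 ⇒ p = 9/17, and the value is (7)·(9/17) − 2 = 29/17.
For Player 2: with q = P(C1), equating R1's and R2's payoffs gives 8q − 3 = −9q + 7 ⇒ q = 10/17.

7/17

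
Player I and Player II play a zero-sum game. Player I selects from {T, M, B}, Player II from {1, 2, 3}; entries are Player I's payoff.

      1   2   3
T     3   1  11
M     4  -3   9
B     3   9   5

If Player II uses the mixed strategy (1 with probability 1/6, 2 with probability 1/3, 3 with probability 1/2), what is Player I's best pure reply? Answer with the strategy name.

Expected payoff of T: (1/6)·3 + (1/3)·1 + (1/2)·11 = 19/3.
Expected payoff of M: (1/6)·4 + (1/3)·(-3) + (1/2)·9 = 25/6.
Expected payoff of B: (1/6)·3 + (1/3)·9 + (1/2)·5 = 6.
The largest is 19/3, so Player I's best response is T.

T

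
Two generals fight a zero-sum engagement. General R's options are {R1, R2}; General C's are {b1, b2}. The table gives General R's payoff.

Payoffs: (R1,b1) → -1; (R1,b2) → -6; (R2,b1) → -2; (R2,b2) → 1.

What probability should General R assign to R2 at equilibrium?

5/8

Row minima: R1 → -6, R2 → -2; maximin = -2.
Column maxima: b1 → -1, b2 → 1; minimax = -1.
-2 ≠ -1, so there is no saddle point; optimal play is mixed.
Let General R play R1 with probability p. Expected payoff against b1: (-1)p + (-2)(1−p) = p − 2; against b2: (-6)p + 1(1−p) = −7p + 1.
Setting these equal: p − 2 = −7p + 1 ⇒ 8p = 3 ⇒ p = 3/8, and the value is (1)·(3/8) − 2 = -13/8.
For General C: with q = P(b1), equating R1's and R2's payoffs gives 5q − 6 = −3q + 1 ⇒ q = 7/8.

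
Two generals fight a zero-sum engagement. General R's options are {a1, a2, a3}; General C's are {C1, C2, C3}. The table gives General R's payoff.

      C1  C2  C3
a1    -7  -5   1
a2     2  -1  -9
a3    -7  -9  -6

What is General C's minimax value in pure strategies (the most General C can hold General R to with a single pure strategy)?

-1

Column maxima: C1 → 2, C2 → -1, C3 → 1.
The smallest of these is -1.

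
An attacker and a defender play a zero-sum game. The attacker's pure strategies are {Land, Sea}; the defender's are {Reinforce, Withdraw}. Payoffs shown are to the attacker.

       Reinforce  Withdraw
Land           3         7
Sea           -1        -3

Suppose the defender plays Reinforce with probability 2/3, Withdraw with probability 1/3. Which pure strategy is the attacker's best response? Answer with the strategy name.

Expected payoff of Land: (2/3)·3 + (1/3)·7 = 13/3.
Expected payoff of Sea: (2/3)·(-1) + (1/3)·(-3) = -5/3.
The largest is 13/3, so the attacker's best response is Land.

Land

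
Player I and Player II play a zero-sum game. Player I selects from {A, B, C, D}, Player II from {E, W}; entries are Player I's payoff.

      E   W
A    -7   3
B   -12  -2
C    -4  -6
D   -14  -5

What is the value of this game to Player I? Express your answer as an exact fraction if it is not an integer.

Row minima: A → -7, B → -12, C → -6, D → -14; maximin = -6.
Column maxima: E → -4, W → 3; minimax = -4.
-6 ≠ -4, so there is no saddle point; optimal play is mixed.
B is strictly dominated by A, so Player I never plays it.
D is strictly dominated by A, so Player I never plays it.
On the remaining 2×2 (A, C vs E, W):
Let Player I play A with probability p. Expected payoff against E: (-7)p + (-4)(1−p) = −3p − 4; against W: 3p + (-6)(1−p) = 9p − 6.
Setting these equal: −3p − 4 = 9p − 6 ⇒ −12p = -2 ⇒ p = 1/6, and the value is (-3)·(1/6) − 4 = -9/2.
For Player II: with q = P(E), equating A's and C's payoffs gives −10q + 3 = 2q − 6 ⇒ q = 3/4.

-9/2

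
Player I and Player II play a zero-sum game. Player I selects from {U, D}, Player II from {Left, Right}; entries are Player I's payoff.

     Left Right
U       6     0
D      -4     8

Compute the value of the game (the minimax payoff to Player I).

Row minima: U → 0, D → -4; maximin = 0.
Column maxima: Left → 6, Right → 8; minimax = 6.
0 ≠ 6, so there is no saddle point; optimal play is mixed.
Let Player I play U with probability p. Expected payoff against Left: 6p + (-4)(1−p) = 10p − 4; against Right: 0p + 8(1−p) = −8p + 8.
Setting these equal: 10p − 4 = −8p + 8 ⇒ 18p = 12 ⇒ p = 2/3, and the value is (10)·(2/3) − 4 = 8/3.
For Player II: with q = P(Left), equating U's and D's payoffs gives 6q = −12q + 8 ⇒ q = 4/9.

8/3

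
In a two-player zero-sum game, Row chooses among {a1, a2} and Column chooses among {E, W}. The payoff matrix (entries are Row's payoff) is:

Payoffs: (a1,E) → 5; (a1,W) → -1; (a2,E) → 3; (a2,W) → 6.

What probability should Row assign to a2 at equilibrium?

Row minima: a1 → -1, a2 → 3; maximin = 3.
Column maxima: E → 5, W → 6; minimax = 5.
3 ≠ 5, so there is no saddle point; optimal play is mixed.
Let Row play a1 with probability p. Expected payoff against E: 5p + 3(1−p) = 2p + 3; against W: (-1)p + 6(1−p) = −7p + 6.
Setting these equal: 2p + 3 = −7p + 6 ⇒ 9p = 3 ⇒ p = 1/3, and the value is (2)·(1/3) + 3 = 11/3.
For Column: with q = P(E), equating a1's and a2's payoffs gives 6q − 1 = −3q + 6 ⇒ q = 7/9.

2/3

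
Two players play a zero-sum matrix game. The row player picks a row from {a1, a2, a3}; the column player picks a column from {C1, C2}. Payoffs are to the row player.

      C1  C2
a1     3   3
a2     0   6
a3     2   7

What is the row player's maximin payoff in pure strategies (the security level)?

Row minima: a1 → 3, a2 → 0, a3 → 2.
The best of these is 3.

3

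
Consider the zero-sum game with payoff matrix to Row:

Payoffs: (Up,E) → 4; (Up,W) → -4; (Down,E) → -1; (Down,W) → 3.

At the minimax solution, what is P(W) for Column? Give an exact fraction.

Row minima: Up → -4, Down → -1; maximin = -1.
Column maxima: E → 4, W → 3; minimax = 3.
-1 ≠ 3, so there is no saddle point; optimal play is mixed.
Let Row play Up with probability p. Expected payoff against E: 4p + (-1)(1−p) = 5p − 1; against W: (-4)p + 3(1−p) = −7p + 3.
Setting these equal: 5p − 1 = −7p + 3 ⇒ 12p = 4 ⇒ p = 1/3, and the value is (5)·(1/3) − 1 = 2/3.
For Column: with q = P(E), equating Up's and Down's payoffs gives 8q − 4 = −4q + 3 ⇒ q = 7/12.

5/12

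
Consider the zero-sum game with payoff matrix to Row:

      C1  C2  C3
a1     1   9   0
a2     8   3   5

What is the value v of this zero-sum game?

45/11

Row minima: a1 → 0, a2 → 3; maximin = 3.
Column maxima: C1 → 8, C2 → 9, C3 → 5; minimax = 5.
3 ≠ 5, so there is no saddle point; optimal play is mixed.
C1 is strictly dominated by C3 (it gives Row strictly more in every row), so Column never plays it.
On the remaining 2×2 (a1, a2 vs C2, C3):
Let Row play a1 with probability p. Expected payoff against C2: 9p + 3(1−p) = 6p + 3; against C3: 0p + 5(1−p) = −5p + 5.
Setting these equal: 6p + 3 = −5p + 5 ⇒ 11p = 2 ⇒ p = 2/11, and the value is (6)·(2/11) + 3 = 45/11.
For Column: with q = P(C2), equating a1's and a2's payoffs gives 9q = −2q + 5 ⇒ q = 5/11.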